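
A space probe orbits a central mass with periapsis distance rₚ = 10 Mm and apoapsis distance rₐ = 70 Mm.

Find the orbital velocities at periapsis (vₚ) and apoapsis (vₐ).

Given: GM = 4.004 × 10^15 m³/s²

Convert to SI: rₚ = 10 Mm = 1e+07 m; rₐ = 70 Mm = 7e+07 m.
Use the vis-viva equation v² = GM(2/r − 1/a) with a = (rₚ + rₐ)/2 = (1e+07 + 7e+07)/2 = 4e+07 m.
vₚ = √(GM · (2/rₚ − 1/a)) = √(4.004e+15 · (2/1e+07 − 1/4e+07)) m/s ≈ 2.647e+04 m/s = 26.47 km/s.
vₐ = √(GM · (2/rₐ − 1/a)) = √(4.004e+15 · (2/7e+07 − 1/4e+07)) m/s ≈ 3782 m/s = 3.782 km/s.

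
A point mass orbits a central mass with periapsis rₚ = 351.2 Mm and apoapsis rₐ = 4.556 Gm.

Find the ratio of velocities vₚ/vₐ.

Convert to SI: rₚ = 351.2 Mm = 3.512e+08 m; rₐ = 4.556 Gm = 4.556e+09 m.
Conservation of angular momentum gives rₚvₚ = rₐvₐ, so vₚ/vₐ = rₐ/rₚ.
vₚ/vₐ = 4.556e+09 / 3.512e+08 ≈ 12.97.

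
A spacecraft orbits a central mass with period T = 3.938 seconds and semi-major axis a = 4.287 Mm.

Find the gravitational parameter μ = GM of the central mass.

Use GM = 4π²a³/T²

Convert to SI: a = 4.287 Mm = 4.287e+06 m.
GM = 4π² · a³ / T².
GM = 4π² · (4.287e+06)³ / (3.938)² m³/s² ≈ 2.006e+20 m³/s² = 2.006 × 10^20 m³/s².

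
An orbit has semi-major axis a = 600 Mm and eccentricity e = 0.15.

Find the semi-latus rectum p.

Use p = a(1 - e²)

Convert to SI: a = 600 Mm = 6e+08 m.
p = a (1 − e²).
p = 6e+08 · (1 − (0.15)²) = 6e+08 · 0.9775 ≈ 5.865e+08 m = 586.5 Mm.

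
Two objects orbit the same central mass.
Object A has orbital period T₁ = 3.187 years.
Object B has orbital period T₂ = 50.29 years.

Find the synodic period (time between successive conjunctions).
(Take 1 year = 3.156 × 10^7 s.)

Convert to SI: T₁ = 3.187 years = 1.00582e+08 s; T₂ = 50.29 years = 1.58715e+09 s.
T_syn = |T₁ · T₂ / (T₁ − T₂)|.
T_syn = |1.00582e+08 · 1.58715e+09 / (1.00582e+08 − 1.58715e+09)| s ≈ 1.074e+08 s = 3.403 years.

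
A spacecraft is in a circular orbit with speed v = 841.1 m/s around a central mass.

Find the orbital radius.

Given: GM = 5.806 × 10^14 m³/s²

For a circular orbit, v² = GM / r, so r = GM / v².
r = 5.806e+14 / (841.1)² m ≈ 8.207e+08 m = 8.207 × 10^8 m.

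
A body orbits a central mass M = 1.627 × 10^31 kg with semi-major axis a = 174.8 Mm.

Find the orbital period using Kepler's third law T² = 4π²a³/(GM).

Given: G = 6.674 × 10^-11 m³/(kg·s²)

Convert to SI: a = 174.8 Mm = 1.748e+08 m.
GM = G · M = 6.674e-11 · 1.627e+31 = 1.08586e+21 m³/s².
Kepler's third law: T = 2π √(a³ / GM).
Substituting a = 1.748e+08 m and GM = 1.08586e+21 m³/s²:
T = 2π √((1.748e+08)³ / 1.08586e+21) s
T ≈ 440.7 s = 7.344 minutes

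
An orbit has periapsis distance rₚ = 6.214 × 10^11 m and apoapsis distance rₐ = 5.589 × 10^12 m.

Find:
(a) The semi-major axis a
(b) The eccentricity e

(a) a = (rₚ + rₐ) / 2 = (6.214e+11 + 5.589e+12) / 2 ≈ 3.105e+12 m = 3.105 × 10^12 m.
(b) e = (rₐ − rₚ) / (rₐ + rₚ) = (5.589e+12 − 6.214e+11) / (5.589e+12 + 6.214e+11) ≈ 0.7999.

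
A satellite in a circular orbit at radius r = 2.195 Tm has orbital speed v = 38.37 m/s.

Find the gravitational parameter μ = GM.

Convert to SI: r = 2.195 Tm = 2.195e+12 m.
For a circular orbit v² = GM/r, so GM = v² · r.
GM = (38.37)² · 2.195e+12 m³/s² ≈ 3.232e+15 m³/s² = 3.232 × 10^15 m³/s².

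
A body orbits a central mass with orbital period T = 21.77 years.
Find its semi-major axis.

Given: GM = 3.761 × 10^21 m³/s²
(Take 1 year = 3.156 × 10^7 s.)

Convert to SI: T = 21.77 years = 6.87061e+08 s.
Invert Kepler's third law: a = (GM · T² / (4π²))^(1/3).
Substituting T = 6.87061e+08 s and GM = 3.761e+21 m³/s²:
a = (3.761e+21 · (6.87061e+08)² / (4π²))^(1/3) m
a ≈ 3.556e+12 m = 3.556 Tm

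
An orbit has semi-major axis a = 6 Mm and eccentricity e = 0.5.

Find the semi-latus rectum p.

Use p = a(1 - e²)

Convert to SI: a = 6 Mm = 6e+06 m.
p = a (1 − e²).
p = 6e+06 · (1 − (0.5)²) = 6e+06 · 0.75 ≈ 4.5e+06 m = 4.5 Mm.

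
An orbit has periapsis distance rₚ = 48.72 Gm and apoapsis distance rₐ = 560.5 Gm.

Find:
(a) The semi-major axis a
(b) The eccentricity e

Convert to SI: rₚ = 48.72 Gm = 4.872e+10 m; rₐ = 560.5 Gm = 5.605e+11 m.
(a) a = (rₚ + rₐ) / 2 = (4.872e+10 + 5.605e+11) / 2 ≈ 3.046e+11 m = 304.6 Gm.
(b) e = (rₐ − rₚ) / (rₐ + rₚ) = (5.605e+11 − 4.872e+10) / (5.605e+11 + 4.872e+10) ≈ 0.8401.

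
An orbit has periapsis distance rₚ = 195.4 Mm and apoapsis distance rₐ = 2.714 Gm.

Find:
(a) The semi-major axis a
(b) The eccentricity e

Convert to SI: rₚ = 195.4 Mm = 1.954e+08 m; rₐ = 2.714 Gm = 2.714e+09 m.
(a) a = (rₚ + rₐ) / 2 = (1.954e+08 + 2.714e+09) / 2 ≈ 1.455e+09 m = 1.455 Gm.
(b) e = (rₐ − rₚ) / (rₐ + rₚ) = (2.714e+09 − 1.954e+08) / (2.714e+09 + 1.954e+08) ≈ 0.8657.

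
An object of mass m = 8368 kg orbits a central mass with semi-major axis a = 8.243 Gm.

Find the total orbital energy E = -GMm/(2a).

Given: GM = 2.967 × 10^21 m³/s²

Convert to SI: a = 8.243 Gm = 8.243e+09 m.
E = −GMm / (2a).
E = −2.967e+21 · 8368 / (2 · 8.243e+09) J ≈ -1.506e+15 J = -1.506 PJ.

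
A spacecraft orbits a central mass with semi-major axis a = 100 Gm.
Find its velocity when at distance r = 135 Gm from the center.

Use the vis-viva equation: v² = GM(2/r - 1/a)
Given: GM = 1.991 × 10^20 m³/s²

Convert to SI: a = 100 Gm = 1e+11 m; r = 135 Gm = 1.35e+11 m.
Vis-viva: v = √(GM · (2/r − 1/a)).
2/r − 1/a = 2/1.35e+11 − 1/1e+11 = 4.81481e-12 m⁻¹.
v = √(1.991e+20 · 4.81481e-12) m/s ≈ 3.096e+04 m/s = 30.96 km/s.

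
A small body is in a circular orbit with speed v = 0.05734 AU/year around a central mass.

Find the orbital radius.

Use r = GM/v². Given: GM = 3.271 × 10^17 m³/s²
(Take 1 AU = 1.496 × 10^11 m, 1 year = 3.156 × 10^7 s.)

Convert to SI: v = 0.05734 AU/year = 271.802 m/s.
For a circular orbit, v² = GM / r, so r = GM / v².
r = 3.271e+17 / (271.802)² m ≈ 4.428e+12 m = 29.6 AU.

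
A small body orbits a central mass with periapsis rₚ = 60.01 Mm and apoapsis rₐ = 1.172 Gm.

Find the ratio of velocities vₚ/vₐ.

Convert to SI: rₚ = 60.01 Mm = 6.001e+07 m; rₐ = 1.172 Gm = 1.172e+09 m.
Conservation of angular momentum gives rₚvₚ = rₐvₐ, so vₚ/vₐ = rₐ/rₚ.
vₚ/vₐ = 1.172e+09 / 6.001e+07 ≈ 19.53.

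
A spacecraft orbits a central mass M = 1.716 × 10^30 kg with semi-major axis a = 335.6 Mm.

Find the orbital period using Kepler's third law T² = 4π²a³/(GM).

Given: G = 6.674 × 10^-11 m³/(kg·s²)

Convert to SI: a = 335.6 Mm = 3.356e+08 m.
GM = G · M = 6.674e-11 · 1.716e+30 = 1.14526e+20 m³/s².
Kepler's third law: T = 2π √(a³ / GM).
Substituting a = 3.356e+08 m and GM = 1.14526e+20 m³/s²:
T = 2π √((3.356e+08)³ / 1.14526e+20) s
T ≈ 3610 s = 1.003 hours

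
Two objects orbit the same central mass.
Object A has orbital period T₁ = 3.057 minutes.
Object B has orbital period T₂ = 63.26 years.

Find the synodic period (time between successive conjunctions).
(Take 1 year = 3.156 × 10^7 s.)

Convert to SI: T₁ = 3.057 minutes = 183.42 s; T₂ = 63.26 years = 1.99649e+09 s.
T_syn = |T₁ · T₂ / (T₁ − T₂)|.
T_syn = |183.42 · 1.99649e+09 / (183.42 − 1.99649e+09)| s ≈ 183.4 s = 3.057 minutes.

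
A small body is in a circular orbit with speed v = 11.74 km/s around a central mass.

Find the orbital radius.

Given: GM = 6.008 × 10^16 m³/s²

Convert to SI: v = 11.74 km/s = 11740 m/s.
For a circular orbit, v² = GM / r, so r = GM / v².
r = 6.008e+16 / (11740)² m ≈ 4.359e+08 m = 435.9 Mm.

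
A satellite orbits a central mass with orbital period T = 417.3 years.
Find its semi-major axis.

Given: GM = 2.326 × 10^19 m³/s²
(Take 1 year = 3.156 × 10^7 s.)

Convert to SI: T = 417.3 years = 1.317e+10 s.
Invert Kepler's third law: a = (GM · T² / (4π²))^(1/3).
Substituting T = 1.317e+10 s and GM = 2.326e+19 m³/s²:
a = (2.326e+19 · (1.317e+10)² / (4π²))^(1/3) m
a ≈ 4.675e+12 m = 4.675 × 10^12 m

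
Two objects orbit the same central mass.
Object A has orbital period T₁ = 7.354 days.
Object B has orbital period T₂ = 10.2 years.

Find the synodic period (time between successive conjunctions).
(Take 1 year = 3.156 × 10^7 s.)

Convert to SI: T₁ = 7.354 days = 635386 s; T₂ = 10.2 years = 3.21912e+08 s.
T_syn = |T₁ · T₂ / (T₁ − T₂)|.
T_syn = |635386 · 3.21912e+08 / (635386 − 3.21912e+08)| s ≈ 6.366e+05 s = 7.369 days.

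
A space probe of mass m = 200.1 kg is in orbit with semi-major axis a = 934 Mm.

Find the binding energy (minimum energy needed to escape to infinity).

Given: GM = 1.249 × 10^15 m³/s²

Convert to SI: a = 934 Mm = 9.34e+08 m.
Total orbital energy is E = −GMm/(2a); binding energy is E_bind = −E = GMm/(2a).
E_bind = 1.249e+15 · 200.1 / (2 · 9.34e+08) J ≈ 1.338e+08 J = 133.8 MJ.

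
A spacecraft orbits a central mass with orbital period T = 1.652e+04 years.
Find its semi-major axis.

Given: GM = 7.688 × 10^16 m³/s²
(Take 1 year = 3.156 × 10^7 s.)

Convert to SI: T = 1.652e+04 years = 5.21371e+11 s.
Invert Kepler's third law: a = (GM · T² / (4π²))^(1/3).
Substituting T = 5.21371e+11 s and GM = 7.688e+16 m³/s²:
a = (7.688e+16 · (5.21371e+11)² / (4π²))^(1/3) m
a ≈ 8.089e+12 m = 8.089 Tm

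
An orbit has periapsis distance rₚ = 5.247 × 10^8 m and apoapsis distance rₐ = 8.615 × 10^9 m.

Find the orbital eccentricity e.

e = (rₐ − rₚ) / (rₐ + rₚ).
e = (8.615e+09 − 5.247e+08) / (8.615e+09 + 5.247e+08) = 8.0903e+09 / 9.1397e+09 ≈ 0.8852.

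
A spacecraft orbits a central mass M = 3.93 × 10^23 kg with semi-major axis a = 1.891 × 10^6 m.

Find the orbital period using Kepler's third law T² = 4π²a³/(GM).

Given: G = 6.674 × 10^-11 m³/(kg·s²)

GM = G · M = 6.674e-11 · 3.93e+23 = 2.62288e+13 m³/s².
Kepler's third law: T = 2π √(a³ / GM).
Substituting a = 1.891e+06 m and GM = 2.62288e+13 m³/s²:
T = 2π √((1.891e+06)³ / 2.62288e+13) s
T ≈ 3190 s = 53.17 minutes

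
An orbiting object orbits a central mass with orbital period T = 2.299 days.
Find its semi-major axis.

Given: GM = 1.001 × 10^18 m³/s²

Convert to SI: T = 2.299 days = 198634 s.
Invert Kepler's third law: a = (GM · T² / (4π²))^(1/3).
Substituting T = 198634 s and GM = 1.001e+18 m³/s²:
a = (1.001e+18 · (198634)² / (4π²))^(1/3) m
a ≈ 1e+09 m = 1 Gm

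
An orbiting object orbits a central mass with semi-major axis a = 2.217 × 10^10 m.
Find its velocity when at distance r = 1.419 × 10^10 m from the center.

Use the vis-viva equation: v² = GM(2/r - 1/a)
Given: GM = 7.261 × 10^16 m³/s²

Vis-viva: v = √(GM · (2/r − 1/a)).
2/r − 1/a = 2/1.419e+10 − 1/2.217e+10 = 9.58383e-11 m⁻¹.
v = √(7.261e+16 · 9.58383e-11) m/s ≈ 2638 m/s = 2.638 km/s.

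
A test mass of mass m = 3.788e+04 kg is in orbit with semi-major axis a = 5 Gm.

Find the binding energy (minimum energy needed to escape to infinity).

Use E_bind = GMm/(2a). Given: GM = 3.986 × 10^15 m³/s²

Convert to SI: a = 5 Gm = 5e+09 m.
Total orbital energy is E = −GMm/(2a); binding energy is E_bind = −E = GMm/(2a).
E_bind = 3.986e+15 · 3.788e+04 / (2 · 5e+09) J ≈ 1.51e+10 J = 15.1 GJ.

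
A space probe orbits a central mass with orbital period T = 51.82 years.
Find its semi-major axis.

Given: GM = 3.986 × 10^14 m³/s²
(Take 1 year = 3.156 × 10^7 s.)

Convert to SI: T = 51.82 years = 1.63544e+09 s.
Invert Kepler's third law: a = (GM · T² / (4π²))^(1/3).
Substituting T = 1.63544e+09 s and GM = 3.986e+14 m³/s²:
a = (3.986e+14 · (1.63544e+09)² / (4π²))^(1/3) m
a ≈ 3e+10 m = 30 Gm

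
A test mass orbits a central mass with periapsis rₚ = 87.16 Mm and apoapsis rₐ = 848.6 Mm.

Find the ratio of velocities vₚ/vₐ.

Convert to SI: rₚ = 87.16 Mm = 8.716e+07 m; rₐ = 848.6 Mm = 8.486e+08 m.
Conservation of angular momentum gives rₚvₚ = rₐvₐ, so vₚ/vₐ = rₐ/rₚ.
vₚ/vₐ = 8.486e+08 / 8.716e+07 ≈ 9.736.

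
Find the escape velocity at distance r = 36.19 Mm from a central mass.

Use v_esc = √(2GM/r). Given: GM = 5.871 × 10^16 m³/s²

Convert to SI: r = 36.19 Mm = 3.619e+07 m.
Escape velocity comes from setting total energy to zero: ½v² − GM/r = 0 ⇒ v_esc = √(2GM / r).
v_esc = √(2 · 5.871e+16 / 3.619e+07) m/s ≈ 5.696e+04 m/s = 56.96 km/s.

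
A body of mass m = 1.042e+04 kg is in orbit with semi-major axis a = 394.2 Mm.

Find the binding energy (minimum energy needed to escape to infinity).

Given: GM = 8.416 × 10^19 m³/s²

Convert to SI: a = 394.2 Mm = 3.942e+08 m.
Total orbital energy is E = −GMm/(2a); binding energy is E_bind = −E = GMm/(2a).
E_bind = 8.416e+19 · 1.042e+04 / (2 · 3.942e+08) J ≈ 1.112e+15 J = 1.112 PJ.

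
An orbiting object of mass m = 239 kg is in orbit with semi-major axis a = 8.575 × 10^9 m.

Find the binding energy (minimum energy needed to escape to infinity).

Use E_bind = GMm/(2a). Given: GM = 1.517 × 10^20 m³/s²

Total orbital energy is E = −GMm/(2a); binding energy is E_bind = −E = GMm/(2a).
E_bind = 1.517e+20 · 239 / (2 · 8.575e+09) J ≈ 2.114e+12 J = 2.114 TJ.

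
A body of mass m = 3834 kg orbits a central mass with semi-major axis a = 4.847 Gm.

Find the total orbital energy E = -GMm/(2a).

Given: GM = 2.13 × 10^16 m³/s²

Convert to SI: a = 4.847 Gm = 4.847e+09 m.
E = −GMm / (2a).
E = −2.13e+16 · 3834 / (2 · 4.847e+09) J ≈ -8.424e+09 J = -8.424 GJ.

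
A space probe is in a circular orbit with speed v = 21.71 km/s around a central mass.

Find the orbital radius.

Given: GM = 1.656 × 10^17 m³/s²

Convert to SI: v = 21.71 km/s = 21710 m/s.
For a circular orbit, v² = GM / r, so r = GM / v².
r = 1.656e+17 / (21710)² m ≈ 3.514e+08 m = 3.514 × 10^8 m.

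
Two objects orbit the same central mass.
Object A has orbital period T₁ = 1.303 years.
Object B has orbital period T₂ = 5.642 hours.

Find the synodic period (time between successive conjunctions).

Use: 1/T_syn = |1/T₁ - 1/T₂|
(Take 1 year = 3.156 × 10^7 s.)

Convert to SI: T₁ = 1.303 years = 4.11227e+07 s; T₂ = 5.642 hours = 20311.2 s.
T_syn = |T₁ · T₂ / (T₁ − T₂)|.
T_syn = |4.11227e+07 · 20311.2 / (4.11227e+07 − 20311.2)| s ≈ 2.032e+04 s = 5.645 hours.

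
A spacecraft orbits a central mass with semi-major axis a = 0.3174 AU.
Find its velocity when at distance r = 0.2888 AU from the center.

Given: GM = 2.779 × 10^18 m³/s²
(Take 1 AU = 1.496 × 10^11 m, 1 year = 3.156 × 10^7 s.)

Convert to SI: a = 0.3174 AU = 4.7483e+10 m; r = 0.2888 AU = 4.32045e+10 m.
Vis-viva: v = √(GM · (2/r − 1/a)).
2/r − 1/a = 2/4.32045e+10 − 1/4.7483e+10 = 2.52313e-11 m⁻¹.
v = √(2.779e+18 · 2.52313e-11) m/s ≈ 8374 m/s = 1.767 AU/year.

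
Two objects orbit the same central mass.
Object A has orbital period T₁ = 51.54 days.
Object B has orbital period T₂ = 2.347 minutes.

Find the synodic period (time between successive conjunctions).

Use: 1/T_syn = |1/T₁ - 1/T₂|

Convert to SI: T₁ = 51.54 days = 4.45306e+06 s; T₂ = 2.347 minutes = 140.82 s.
T_syn = |T₁ · T₂ / (T₁ − T₂)|.
T_syn = |4.45306e+06 · 140.82 / (4.45306e+06 − 140.82)| s ≈ 140.8 s = 2.347 minutes.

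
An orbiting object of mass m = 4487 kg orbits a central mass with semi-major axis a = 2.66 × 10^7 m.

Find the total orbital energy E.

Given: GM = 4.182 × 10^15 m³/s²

E = −GMm / (2a).
E = −4.182e+15 · 4487 / (2 · 2.66e+07) J ≈ -3.527e+11 J = -352.7 GJ.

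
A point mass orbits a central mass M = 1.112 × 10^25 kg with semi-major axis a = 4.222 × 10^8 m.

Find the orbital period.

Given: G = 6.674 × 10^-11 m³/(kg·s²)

GM = G · M = 6.674e-11 · 1.112e+25 = 7.42149e+14 m³/s².
Kepler's third law: T = 2π √(a³ / GM).
Substituting a = 4.222e+08 m and GM = 7.42149e+14 m³/s²:
T = 2π √((4.222e+08)³ / 7.42149e+14) s
T ≈ 2.001e+06 s = 23.16 days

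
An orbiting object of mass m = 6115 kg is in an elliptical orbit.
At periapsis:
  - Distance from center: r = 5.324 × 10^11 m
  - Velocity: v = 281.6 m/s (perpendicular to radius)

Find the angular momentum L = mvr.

Since v is perpendicular to r, L = m · v · r.
L = 6115 · 281.6 · 5.324e+11 kg·m²/s ≈ 9.168e+17 kg·m²/s.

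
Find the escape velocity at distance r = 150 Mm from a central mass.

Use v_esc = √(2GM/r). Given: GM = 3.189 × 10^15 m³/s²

Convert to SI: r = 150 Mm = 1.5e+08 m.
Escape velocity comes from setting total energy to zero: ½v² − GM/r = 0 ⇒ v_esc = √(2GM / r).
v_esc = √(2 · 3.189e+15 / 1.5e+08) m/s ≈ 6521 m/s = 6.521 km/s.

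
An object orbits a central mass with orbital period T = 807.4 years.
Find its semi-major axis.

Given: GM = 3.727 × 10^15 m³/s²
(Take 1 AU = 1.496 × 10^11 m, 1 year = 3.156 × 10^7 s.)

Convert to SI: T = 807.4 years = 2.54815e+10 s.
Invert Kepler's third law: a = (GM · T² / (4π²))^(1/3).
Substituting T = 2.54815e+10 s and GM = 3.727e+15 m³/s²:
a = (3.727e+15 · (2.54815e+10)² / (4π²))^(1/3) m
a ≈ 3.943e+11 m = 2.636 AU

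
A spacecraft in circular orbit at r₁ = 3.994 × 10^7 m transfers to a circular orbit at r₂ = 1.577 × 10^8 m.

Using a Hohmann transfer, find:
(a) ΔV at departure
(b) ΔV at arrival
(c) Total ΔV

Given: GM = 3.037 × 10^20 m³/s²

Transfer semi-major axis: a_t = (r₁ + r₂)/2 = (3.994e+07 + 1.577e+08)/2 = 9.882e+07 m.
Circular speeds: v₁ = √(GM/r₁) = 2.75752e+06 m/s, v₂ = √(GM/r₂) = 1.38774e+06 m/s.
Transfer speeds (vis-viva v² = GM(2/r − 1/a_t)): v₁ᵗ = 3.48347e+06 m/s, v₂ᵗ = 882243 m/s.
(a) ΔV₁ = |v₁ᵗ − v₁| ≈ 7.259e+05 m/s = 725.9 km/s.
(b) ΔV₂ = |v₂ − v₂ᵗ| ≈ 5.055e+05 m/s = 505.5 km/s.
(c) ΔV_total = ΔV₁ + ΔV₂ ≈ 1.231e+06 m/s = 1231 km/s.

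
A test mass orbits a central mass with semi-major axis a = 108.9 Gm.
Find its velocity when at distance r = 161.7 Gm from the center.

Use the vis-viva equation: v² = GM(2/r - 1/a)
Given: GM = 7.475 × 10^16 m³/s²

Convert to SI: a = 108.9 Gm = 1.089e+11 m; r = 161.7 Gm = 1.617e+11 m.
Vis-viva: v = √(GM · (2/r − 1/a)).
2/r − 1/a = 2/1.617e+11 − 1/1.089e+11 = 3.18585e-12 m⁻¹.
v = √(7.475e+16 · 3.18585e-12) m/s ≈ 488 m/s = 488 m/s.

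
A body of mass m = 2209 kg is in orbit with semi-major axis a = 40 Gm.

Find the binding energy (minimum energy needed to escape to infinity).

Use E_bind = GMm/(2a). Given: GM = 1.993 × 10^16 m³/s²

Convert to SI: a = 40 Gm = 4e+10 m.
Total orbital energy is E = −GMm/(2a); binding energy is E_bind = −E = GMm/(2a).
E_bind = 1.993e+16 · 2209 / (2 · 4e+10) J ≈ 5.503e+08 J = 550.3 MJ.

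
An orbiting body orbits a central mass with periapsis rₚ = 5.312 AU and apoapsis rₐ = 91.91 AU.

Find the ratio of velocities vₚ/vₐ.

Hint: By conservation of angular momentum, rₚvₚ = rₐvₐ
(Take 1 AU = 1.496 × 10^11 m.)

Convert to SI: rₚ = 5.312 AU = 7.94675e+11 m; rₐ = 91.91 AU = 1.37497e+13 m.
Conservation of angular momentum gives rₚvₚ = rₐvₐ, so vₚ/vₐ = rₐ/rₚ.
vₚ/vₐ = 1.37497e+13 / 7.94675e+11 ≈ 17.3.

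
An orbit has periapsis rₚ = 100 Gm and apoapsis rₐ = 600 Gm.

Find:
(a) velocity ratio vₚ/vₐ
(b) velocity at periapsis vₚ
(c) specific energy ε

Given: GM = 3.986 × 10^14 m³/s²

Convert to SI: rₚ = 100 Gm = 1e+11 m; rₐ = 600 Gm = 6e+11 m.
(a) Conservation of angular momentum (rₚvₚ = rₐvₐ) gives vₚ/vₐ = rₐ/rₚ = 6e+11/1e+11 ≈ 6
(b) With a = (rₚ + rₐ)/2 = 3.5e+11 m, vₚ = √(GM (2/rₚ − 1/a)) = √(3.986e+14 · (2/1e+11 − 1/3.5e+11)) m/s ≈ 82.66 m/s
(c) With a = (rₚ + rₐ)/2 = 3.5e+11 m, ε = −GM/(2a) = −3.986e+14/(2 · 3.5e+11) J/kg ≈ -569.4 J/kg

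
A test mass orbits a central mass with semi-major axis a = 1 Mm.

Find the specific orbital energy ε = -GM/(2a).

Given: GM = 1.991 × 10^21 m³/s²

Convert to SI: a = 1 Mm = 1e+06 m.
ε = −GM / (2a).
ε = −1.991e+21 / (2 · 1e+06) J/kg ≈ -9.955e+14 J/kg = -9.955e+05 GJ/kg.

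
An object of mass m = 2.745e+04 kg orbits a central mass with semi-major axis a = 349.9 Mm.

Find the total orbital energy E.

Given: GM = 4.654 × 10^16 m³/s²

Convert to SI: a = 349.9 Mm = 3.499e+08 m.
E = −GMm / (2a).
E = −4.654e+16 · 2.745e+04 / (2 · 3.499e+08) J ≈ -1.826e+12 J = -1.826 TJ.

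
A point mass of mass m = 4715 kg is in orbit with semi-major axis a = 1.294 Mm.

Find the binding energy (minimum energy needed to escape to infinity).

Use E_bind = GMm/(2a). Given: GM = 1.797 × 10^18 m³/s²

Convert to SI: a = 1.294 Mm = 1.294e+06 m.
Total orbital energy is E = −GMm/(2a); binding energy is E_bind = −E = GMm/(2a).
E_bind = 1.797e+18 · 4715 / (2 · 1.294e+06) J ≈ 3.274e+15 J = 3.274 PJ.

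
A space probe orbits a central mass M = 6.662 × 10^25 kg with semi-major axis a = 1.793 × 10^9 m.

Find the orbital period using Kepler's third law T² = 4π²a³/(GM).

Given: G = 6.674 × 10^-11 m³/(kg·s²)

GM = G · M = 6.674e-11 · 6.662e+25 = 4.44622e+15 m³/s².
Kepler's third law: T = 2π √(a³ / GM).
Substituting a = 1.793e+09 m and GM = 4.44622e+15 m³/s²:
T = 2π √((1.793e+09)³ / 4.44622e+15) s
T ≈ 7.154e+06 s = 82.8 days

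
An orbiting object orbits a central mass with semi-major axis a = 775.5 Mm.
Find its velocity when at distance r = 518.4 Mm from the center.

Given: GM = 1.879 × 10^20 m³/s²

Convert to SI: a = 775.5 Mm = 7.755e+08 m; r = 518.4 Mm = 5.184e+08 m.
Vis-viva: v = √(GM · (2/r − 1/a)).
2/r − 1/a = 2/5.184e+08 − 1/7.755e+08 = 2.56853e-09 m⁻¹.
v = √(1.879e+20 · 2.56853e-09) m/s ≈ 6.947e+05 m/s = 694.7 km/s.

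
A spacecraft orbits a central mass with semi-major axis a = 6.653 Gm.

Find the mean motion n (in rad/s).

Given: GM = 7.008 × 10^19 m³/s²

Convert to SI: a = 6.653 Gm = 6.653e+09 m.
n = √(GM / a³).
n = √(7.008e+19 / (6.653e+09)³) rad/s ≈ 1.543e-05 rad/s.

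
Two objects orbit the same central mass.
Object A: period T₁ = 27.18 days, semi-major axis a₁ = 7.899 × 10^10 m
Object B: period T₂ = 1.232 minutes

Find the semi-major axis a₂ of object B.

Convert to SI: T₁ = 27.18 days = 2.34835e+06 s; T₂ = 1.232 minutes = 73.92 s.
Kepler's third law: (T₁/T₂)² = (a₁/a₂)³ ⇒ a₂ = a₁ · (T₂/T₁)^(2/3).
T₂/T₁ = 73.92 / 2.34835e+06 = 3.14774e-05.
a₂ = 7.899e+10 · (3.14774e-05)^(2/3) m ≈ 7.875e+07 m = 7.875 × 10^7 m.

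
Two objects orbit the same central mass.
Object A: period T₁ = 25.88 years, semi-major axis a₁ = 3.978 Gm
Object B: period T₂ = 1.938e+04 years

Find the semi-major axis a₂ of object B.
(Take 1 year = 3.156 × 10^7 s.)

Convert to SI: T₁ = 25.88 years = 8.16773e+08 s; a₁ = 3.978 Gm = 3.978e+09 m; T₂ = 1.938e+04 years = 6.11633e+11 s.
Kepler's third law: (T₁/T₂)² = (a₁/a₂)³ ⇒ a₂ = a₁ · (T₂/T₁)^(2/3).
T₂/T₁ = 6.11633e+11 / 8.16773e+08 = 748.841.
a₂ = 3.978e+09 · (748.841)^(2/3) m ≈ 3.28e+11 m = 328 Gm.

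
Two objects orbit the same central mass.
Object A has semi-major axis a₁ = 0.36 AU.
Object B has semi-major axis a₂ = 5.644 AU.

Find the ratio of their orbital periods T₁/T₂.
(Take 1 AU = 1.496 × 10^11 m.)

Convert to SI: a₁ = 0.36 AU = 5.3856e+10 m; a₂ = 5.644 AU = 8.44342e+11 m.
From Kepler's third law, (T₁/T₂)² = (a₁/a₂)³, so T₁/T₂ = (a₁/a₂)^(3/2).
a₁/a₂ = 5.3856e+10 / 8.44342e+11 = 0.0637845.
T₁/T₂ = (0.0637845)^(3/2) ≈ 0.01611.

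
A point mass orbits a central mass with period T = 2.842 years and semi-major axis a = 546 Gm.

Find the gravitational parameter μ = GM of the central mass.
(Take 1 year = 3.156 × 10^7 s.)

Convert to SI: T = 2.842 years = 8.96935e+07 s; a = 546 Gm = 5.46e+11 m.
GM = 4π² · a³ / T².
GM = 4π² · (5.46e+11)³ / (8.96935e+07)² m³/s² ≈ 7.988e+20 m³/s² = 7.988 × 10^20 m³/s².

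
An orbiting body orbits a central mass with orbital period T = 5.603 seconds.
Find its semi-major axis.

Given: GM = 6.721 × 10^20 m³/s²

Invert Kepler's third law: a = (GM · T² / (4π²))^(1/3).
Substituting T = 5.603 s and GM = 6.721e+20 m³/s²:
a = (6.721e+20 · (5.603)² / (4π²))^(1/3) m
a ≈ 8.115e+06 m = 8.115 Mm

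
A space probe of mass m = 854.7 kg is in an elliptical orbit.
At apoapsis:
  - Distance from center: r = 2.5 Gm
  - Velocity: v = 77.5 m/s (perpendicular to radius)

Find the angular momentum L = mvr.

Convert to SI: r = 2.5 Gm = 2.5e+09 m.
Since v is perpendicular to r, L = m · v · r.
L = 854.7 · 77.5 · 2.5e+09 kg·m²/s ≈ 1.656e+14 kg·m²/s.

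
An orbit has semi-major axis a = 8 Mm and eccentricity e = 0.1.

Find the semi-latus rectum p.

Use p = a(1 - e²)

Convert to SI: a = 8 Mm = 8e+06 m.
p = a (1 − e²).
p = 8e+06 · (1 − (0.1)²) = 8e+06 · 0.99 ≈ 7.92e+06 m = 7.92 Mm.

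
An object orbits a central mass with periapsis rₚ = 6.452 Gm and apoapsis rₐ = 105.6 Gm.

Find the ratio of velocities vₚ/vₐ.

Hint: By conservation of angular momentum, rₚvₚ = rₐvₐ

Convert to SI: rₚ = 6.452 Gm = 6.452e+09 m; rₐ = 105.6 Gm = 1.056e+11 m.
Conservation of angular momentum gives rₚvₚ = rₐvₐ, so vₚ/vₐ = rₐ/rₚ.
vₚ/vₐ = 1.056e+11 / 6.452e+09 ≈ 16.37.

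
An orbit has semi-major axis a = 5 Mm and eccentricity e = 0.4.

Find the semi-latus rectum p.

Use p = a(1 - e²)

Convert to SI: a = 5 Mm = 5e+06 m.
p = a (1 − e²).
p = 5e+06 · (1 − (0.4)²) = 5e+06 · 0.84 ≈ 4.2e+06 m = 4.2 Mm.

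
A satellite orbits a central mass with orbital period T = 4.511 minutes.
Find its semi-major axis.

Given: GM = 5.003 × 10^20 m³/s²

Convert to SI: T = 4.511 minutes = 270.66 s.
Invert Kepler's third law: a = (GM · T² / (4π²))^(1/3).
Substituting T = 270.66 s and GM = 5.003e+20 m³/s²:
a = (5.003e+20 · (270.66)² / (4π²))^(1/3) m
a ≈ 9.755e+07 m = 97.55 Mm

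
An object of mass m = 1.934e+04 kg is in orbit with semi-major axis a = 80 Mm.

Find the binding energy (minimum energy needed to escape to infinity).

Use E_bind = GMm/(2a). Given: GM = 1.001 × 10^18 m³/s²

Convert to SI: a = 80 Mm = 8e+07 m.
Total orbital energy is E = −GMm/(2a); binding energy is E_bind = −E = GMm/(2a).
E_bind = 1.001e+18 · 1.934e+04 / (2 · 8e+07) J ≈ 1.21e+14 J = 121 TJ.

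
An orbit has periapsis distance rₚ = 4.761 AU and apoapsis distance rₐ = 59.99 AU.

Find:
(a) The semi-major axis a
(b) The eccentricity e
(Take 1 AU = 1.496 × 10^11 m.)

Convert to SI: rₚ = 4.761 AU = 7.12246e+11 m; rₐ = 59.99 AU = 8.9745e+12 m.
(a) a = (rₚ + rₐ) / 2 = (7.12246e+11 + 8.9745e+12) / 2 ≈ 4.843e+12 m = 32.38 AU.
(b) e = (rₐ − rₚ) / (rₐ + rₚ) = (8.9745e+12 − 7.12246e+11) / (8.9745e+12 + 7.12246e+11) ≈ 0.8529.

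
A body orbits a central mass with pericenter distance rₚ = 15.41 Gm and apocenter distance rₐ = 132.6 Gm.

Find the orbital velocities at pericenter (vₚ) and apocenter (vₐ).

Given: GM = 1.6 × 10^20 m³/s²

Convert to SI: rₚ = 15.41 Gm = 1.541e+10 m; rₐ = 132.6 Gm = 1.326e+11 m.
Use the vis-viva equation v² = GM(2/r − 1/a) with a = (rₚ + rₐ)/2 = (1.541e+10 + 1.326e+11)/2 = 7.4005e+10 m.
vₚ = √(GM · (2/rₚ − 1/a)) = √(1.6e+20 · (2/1.541e+10 − 1/7.4005e+10)) m/s ≈ 1.364e+05 m/s = 136.4 km/s.
vₐ = √(GM · (2/rₐ − 1/a)) = √(1.6e+20 · (2/1.326e+11 − 1/7.4005e+10)) m/s ≈ 1.585e+04 m/s = 15.85 km/s.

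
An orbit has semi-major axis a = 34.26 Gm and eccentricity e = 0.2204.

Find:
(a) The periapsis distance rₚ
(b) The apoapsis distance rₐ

Convert to SI: a = 34.26 Gm = 3.426e+10 m.
(a) rₚ = a(1 − e) = 3.426e+10 · (1 − 0.2204) = 3.426e+10 · 0.7796 ≈ 2.671e+10 m = 26.71 Gm.
(b) rₐ = a(1 + e) = 3.426e+10 · (1 + 0.2204) = 3.426e+10 · 1.2204 ≈ 4.181e+10 m = 41.81 Gm.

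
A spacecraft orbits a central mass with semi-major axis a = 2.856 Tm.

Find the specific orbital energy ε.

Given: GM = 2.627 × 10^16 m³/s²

Convert to SI: a = 2.856 Tm = 2.856e+12 m.
ε = −GM / (2a).
ε = −2.627e+16 / (2 · 2.856e+12) J/kg ≈ -4599 J/kg = -4.599 kJ/kg.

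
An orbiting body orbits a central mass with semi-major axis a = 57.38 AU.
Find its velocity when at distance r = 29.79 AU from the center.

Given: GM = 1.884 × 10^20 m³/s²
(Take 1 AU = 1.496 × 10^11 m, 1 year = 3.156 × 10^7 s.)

Convert to SI: a = 57.38 AU = 8.58405e+12 m; r = 29.79 AU = 4.45658e+12 m.
Vis-viva: v = √(GM · (2/r − 1/a)).
2/r − 1/a = 2/4.45658e+12 − 1/8.58405e+12 = 3.32279e-13 m⁻¹.
v = √(1.884e+20 · 3.32279e-13) m/s ≈ 7912 m/s = 1.669 AU/year.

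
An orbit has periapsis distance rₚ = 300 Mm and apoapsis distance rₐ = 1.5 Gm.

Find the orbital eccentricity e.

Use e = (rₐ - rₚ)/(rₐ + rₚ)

Convert to SI: rₚ = 300 Mm = 3e+08 m; rₐ = 1.5 Gm = 1.5e+09 m.
e = (rₐ − rₚ) / (rₐ + rₚ).
e = (1.5e+09 − 3e+08) / (1.5e+09 + 3e+08) = 1.2e+09 / 1.8e+09 ≈ 0.6667.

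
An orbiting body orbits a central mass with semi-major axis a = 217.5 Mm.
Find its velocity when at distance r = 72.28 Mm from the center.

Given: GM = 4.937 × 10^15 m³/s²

Convert to SI: a = 217.5 Mm = 2.175e+08 m; r = 72.28 Mm = 7.228e+07 m.
Vis-viva: v = √(GM · (2/r − 1/a)).
2/r − 1/a = 2/7.228e+07 − 1/2.175e+08 = 2.30725e-08 m⁻¹.
v = √(4.937e+15 · 2.30725e-08) m/s ≈ 1.067e+04 m/s = 10.67 km/s.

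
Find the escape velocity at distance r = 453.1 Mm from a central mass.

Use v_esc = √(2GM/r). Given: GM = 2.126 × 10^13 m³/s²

Convert to SI: r = 453.1 Mm = 4.531e+08 m.
Escape velocity comes from setting total energy to zero: ½v² − GM/r = 0 ⇒ v_esc = √(2GM / r).
v_esc = √(2 · 2.126e+13 / 4.531e+08) m/s ≈ 306.3 m/s = 306.3 m/s.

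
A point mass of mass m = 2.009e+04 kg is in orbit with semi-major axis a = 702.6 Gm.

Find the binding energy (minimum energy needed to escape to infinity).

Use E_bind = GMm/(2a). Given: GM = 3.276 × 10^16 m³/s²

Convert to SI: a = 702.6 Gm = 7.026e+11 m.
Total orbital energy is E = −GMm/(2a); binding energy is E_bind = −E = GMm/(2a).
E_bind = 3.276e+16 · 2.009e+04 / (2 · 7.026e+11) J ≈ 4.684e+08 J = 468.4 MJ.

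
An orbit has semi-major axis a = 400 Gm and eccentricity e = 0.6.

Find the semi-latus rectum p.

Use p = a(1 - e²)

Convert to SI: a = 400 Gm = 4e+11 m.
p = a (1 − e²).
p = 4e+11 · (1 − (0.6)²) = 4e+11 · 0.64 ≈ 2.56e+11 m = 256 Gm.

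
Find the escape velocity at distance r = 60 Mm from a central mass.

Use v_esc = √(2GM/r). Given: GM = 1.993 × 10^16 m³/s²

Convert to SI: r = 60 Mm = 6e+07 m.
Escape velocity comes from setting total energy to zero: ½v² − GM/r = 0 ⇒ v_esc = √(2GM / r).
v_esc = √(2 · 1.993e+16 / 6e+07) m/s ≈ 2.577e+04 m/s = 25.77 km/s.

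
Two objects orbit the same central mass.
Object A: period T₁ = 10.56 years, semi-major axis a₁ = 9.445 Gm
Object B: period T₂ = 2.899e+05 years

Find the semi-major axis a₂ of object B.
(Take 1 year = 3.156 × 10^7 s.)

Convert to SI: T₁ = 10.56 years = 3.33274e+08 s; a₁ = 9.445 Gm = 9.445e+09 m; T₂ = 2.899e+05 years = 9.14924e+12 s.
Kepler's third law: (T₁/T₂)² = (a₁/a₂)³ ⇒ a₂ = a₁ · (T₂/T₁)^(2/3).
T₂/T₁ = 9.14924e+12 / 3.33274e+08 = 27452.7.
a₂ = 9.445e+09 · (27452.7)^(2/3) m ≈ 8.595e+12 m = 8.595 Tm.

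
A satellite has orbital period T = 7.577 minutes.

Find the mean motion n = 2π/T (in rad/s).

Convert to SI: T = 7.577 minutes = 454.62 s.
n = 2π / T.
n = 2π / 454.62 s ≈ 0.01382 rad/s.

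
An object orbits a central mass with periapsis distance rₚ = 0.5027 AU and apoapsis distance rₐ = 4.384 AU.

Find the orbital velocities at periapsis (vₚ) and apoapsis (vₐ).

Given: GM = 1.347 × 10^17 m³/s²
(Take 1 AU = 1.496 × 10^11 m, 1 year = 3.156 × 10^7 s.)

Convert to SI: rₚ = 0.5027 AU = 7.52039e+10 m; rₐ = 4.384 AU = 6.55846e+11 m.
Use the vis-viva equation v² = GM(2/r − 1/a) with a = (rₚ + rₐ)/2 = (7.52039e+10 + 6.55846e+11)/2 = 3.65525e+11 m.
vₚ = √(GM · (2/rₚ − 1/a)) = √(1.347e+17 · (2/7.52039e+10 − 1/3.65525e+11)) m/s ≈ 1793 m/s = 0.3782 AU/year.
vₐ = √(GM · (2/rₐ − 1/a)) = √(1.347e+17 · (2/6.55846e+11 − 1/3.65525e+11)) m/s ≈ 205.6 m/s = 0.04337 AU/year.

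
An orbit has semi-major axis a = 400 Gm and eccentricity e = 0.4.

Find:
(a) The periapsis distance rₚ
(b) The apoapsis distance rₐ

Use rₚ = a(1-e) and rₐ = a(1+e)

Convert to SI: a = 400 Gm = 4e+11 m.
(a) rₚ = a(1 − e) = 4e+11 · (1 − 0.4) = 4e+11 · 0.6 ≈ 2.4e+11 m = 240 Gm.
(b) rₐ = a(1 + e) = 4e+11 · (1 + 0.4) = 4e+11 · 1.4 ≈ 5.6e+11 m = 560 Gm.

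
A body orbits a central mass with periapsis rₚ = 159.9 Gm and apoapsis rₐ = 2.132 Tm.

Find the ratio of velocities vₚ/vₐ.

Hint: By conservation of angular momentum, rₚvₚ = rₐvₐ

Convert to SI: rₚ = 159.9 Gm = 1.599e+11 m; rₐ = 2.132 Tm = 2.132e+12 m.
Conservation of angular momentum gives rₚvₚ = rₐvₐ, so vₚ/vₐ = rₐ/rₚ.
vₚ/vₐ = 2.132e+12 / 1.599e+11 ≈ 13.33.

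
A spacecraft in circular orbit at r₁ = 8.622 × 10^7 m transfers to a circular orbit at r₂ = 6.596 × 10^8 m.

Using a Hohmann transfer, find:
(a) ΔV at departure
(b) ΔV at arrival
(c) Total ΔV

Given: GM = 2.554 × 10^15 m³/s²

Transfer semi-major axis: a_t = (r₁ + r₂)/2 = (8.622e+07 + 6.596e+08)/2 = 3.7291e+08 m.
Circular speeds: v₁ = √(GM/r₁) = 5442.6 m/s, v₂ = √(GM/r₂) = 1967.75 m/s.
Transfer speeds (vis-viva v² = GM(2/r − 1/a_t)): v₁ᵗ = 7238.44 m/s, v₂ᵗ = 946.176 m/s.
(a) ΔV₁ = |v₁ᵗ − v₁| ≈ 1796 m/s = 1.796 km/s.
(b) ΔV₂ = |v₂ − v₂ᵗ| ≈ 1022 m/s = 1.022 km/s.
(c) ΔV_total = ΔV₁ + ΔV₂ ≈ 2817 m/s = 2.817 km/s.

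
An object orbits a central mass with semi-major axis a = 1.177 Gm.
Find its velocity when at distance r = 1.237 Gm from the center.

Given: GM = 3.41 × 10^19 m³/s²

Convert to SI: a = 1.177 Gm = 1.177e+09 m; r = 1.237 Gm = 1.237e+09 m.
Vis-viva: v = √(GM · (2/r − 1/a)).
2/r − 1/a = 2/1.237e+09 − 1/1.177e+09 = 7.67197e-10 m⁻¹.
v = √(3.41e+19 · 7.67197e-10) m/s ≈ 1.617e+05 m/s = 161.7 km/s.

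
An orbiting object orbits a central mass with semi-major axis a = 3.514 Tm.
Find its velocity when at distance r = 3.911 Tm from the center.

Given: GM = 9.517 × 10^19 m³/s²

Convert to SI: a = 3.514 Tm = 3.514e+12 m; r = 3.911 Tm = 3.911e+12 m.
Vis-viva: v = √(GM · (2/r − 1/a)).
2/r − 1/a = 2/3.911e+12 − 1/3.514e+12 = 2.26802e-13 m⁻¹.
v = √(9.517e+19 · 2.26802e-13) m/s ≈ 4646 m/s = 4.646 km/s.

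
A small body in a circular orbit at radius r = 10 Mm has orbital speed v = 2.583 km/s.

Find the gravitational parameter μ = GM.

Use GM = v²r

Convert to SI: r = 10 Mm = 1e+07 m; v = 2.583 km/s = 2583 m/s.
For a circular orbit v² = GM/r, so GM = v² · r.
GM = (2583)² · 1e+07 m³/s² ≈ 6.672e+13 m³/s² = 6.672 × 10^13 m³/s².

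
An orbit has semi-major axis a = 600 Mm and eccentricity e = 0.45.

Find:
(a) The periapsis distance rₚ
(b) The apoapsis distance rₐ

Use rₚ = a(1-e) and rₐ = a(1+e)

Convert to SI: a = 600 Mm = 6e+08 m.
(a) rₚ = a(1 − e) = 6e+08 · (1 − 0.45) = 6e+08 · 0.55 ≈ 3.3e+08 m = 330 Mm.
(b) rₐ = a(1 + e) = 6e+08 · (1 + 0.45) = 6e+08 · 1.45 ≈ 8.7e+08 m = 870 Mm.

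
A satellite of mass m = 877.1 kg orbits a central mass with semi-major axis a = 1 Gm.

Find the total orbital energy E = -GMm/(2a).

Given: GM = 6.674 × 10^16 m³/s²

Convert to SI: a = 1 Gm = 1e+09 m.
E = −GMm / (2a).
E = −6.674e+16 · 877.1 / (2 · 1e+09) J ≈ -2.927e+10 J = -29.27 GJ.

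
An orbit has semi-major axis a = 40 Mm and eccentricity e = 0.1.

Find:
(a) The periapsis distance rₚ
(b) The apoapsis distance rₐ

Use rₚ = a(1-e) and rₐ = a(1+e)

Convert to SI: a = 40 Mm = 4e+07 m.
(a) rₚ = a(1 − e) = 4e+07 · (1 − 0.1) = 4e+07 · 0.9 ≈ 3.6e+07 m = 36 Mm.
(b) rₐ = a(1 + e) = 4e+07 · (1 + 0.1) = 4e+07 · 1.1 ≈ 4.4e+07 m = 44 Mm.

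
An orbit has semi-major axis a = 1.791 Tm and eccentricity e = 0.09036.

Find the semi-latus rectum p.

Convert to SI: a = 1.791 Tm = 1.791e+12 m.
p = a (1 − e²).
p = 1.791e+12 · (1 − (0.09036)²) = 1.791e+12 · 0.991835 ≈ 1.776e+12 m = 1.776 Tm.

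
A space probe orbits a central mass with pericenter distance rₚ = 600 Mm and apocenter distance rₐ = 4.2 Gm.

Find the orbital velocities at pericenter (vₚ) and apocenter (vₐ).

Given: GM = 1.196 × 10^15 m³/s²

Convert to SI: rₚ = 600 Mm = 6e+08 m; rₐ = 4.2 Gm = 4.2e+09 m.
Use the vis-viva equation v² = GM(2/r − 1/a) with a = (rₚ + rₐ)/2 = (6e+08 + 4.2e+09)/2 = 2.4e+09 m.
vₚ = √(GM · (2/rₚ − 1/a)) = √(1.196e+15 · (2/6e+08 − 1/2.4e+09)) m/s ≈ 1868 m/s = 1.868 km/s.
vₐ = √(GM · (2/rₐ − 1/a)) = √(1.196e+15 · (2/4.2e+09 − 1/2.4e+09)) m/s ≈ 266.8 m/s = 266.8 m/s.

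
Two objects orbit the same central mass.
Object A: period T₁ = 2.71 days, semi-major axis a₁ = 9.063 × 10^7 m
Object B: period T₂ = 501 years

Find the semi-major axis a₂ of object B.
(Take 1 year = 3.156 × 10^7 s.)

Convert to SI: T₁ = 2.71 days = 234144 s; T₂ = 501 years = 1.58116e+10 s.
Kepler's third law: (T₁/T₂)² = (a₁/a₂)³ ⇒ a₂ = a₁ · (T₂/T₁)^(2/3).
T₂/T₁ = 1.58116e+10 / 234144 = 67529.2.
a₂ = 9.063e+07 · (67529.2)^(2/3) m ≈ 1.503e+11 m = 1.503 × 10^11 m.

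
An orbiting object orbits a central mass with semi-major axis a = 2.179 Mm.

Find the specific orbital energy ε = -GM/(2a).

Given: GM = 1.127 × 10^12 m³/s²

Convert to SI: a = 2.179 Mm = 2.179e+06 m.
ε = −GM / (2a).
ε = −1.127e+12 / (2 · 2.179e+06) J/kg ≈ -2.586e+05 J/kg = -258.6 kJ/kg.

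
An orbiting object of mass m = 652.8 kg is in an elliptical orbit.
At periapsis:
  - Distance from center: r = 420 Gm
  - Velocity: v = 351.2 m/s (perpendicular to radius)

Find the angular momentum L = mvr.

Convert to SI: r = 420 Gm = 4.2e+11 m.
Since v is perpendicular to r, L = m · v · r.
L = 652.8 · 351.2 · 4.2e+11 kg·m²/s ≈ 9.629e+16 kg·m²/s.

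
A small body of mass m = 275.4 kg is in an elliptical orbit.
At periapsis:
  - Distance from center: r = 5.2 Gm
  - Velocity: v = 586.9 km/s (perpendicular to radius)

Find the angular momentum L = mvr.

Convert to SI: r = 5.2 Gm = 5.2e+09 m; v = 586.9 km/s = 586900 m/s.
Since v is perpendicular to r, L = m · v · r.
L = 275.4 · 586900 · 5.2e+09 kg·m²/s ≈ 8.405e+17 kg·m²/s.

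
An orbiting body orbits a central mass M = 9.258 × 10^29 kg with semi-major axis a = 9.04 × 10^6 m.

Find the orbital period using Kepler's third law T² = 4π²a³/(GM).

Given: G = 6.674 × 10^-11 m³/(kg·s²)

GM = G · M = 6.674e-11 · 9.258e+29 = 6.17879e+19 m³/s².
Kepler's third law: T = 2π √(a³ / GM).
Substituting a = 9.04e+06 m and GM = 6.17879e+19 m³/s²:
T = 2π √((9.04e+06)³ / 6.17879e+19) s
T ≈ 21.73 s = 21.73 seconds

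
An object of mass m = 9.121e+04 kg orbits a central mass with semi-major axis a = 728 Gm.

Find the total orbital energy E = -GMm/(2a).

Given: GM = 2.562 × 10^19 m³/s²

Convert to SI: a = 728 Gm = 7.28e+11 m.
E = −GMm / (2a).
E = −2.562e+19 · 9.121e+04 / (2 · 7.28e+11) J ≈ -1.605e+12 J = -1.605 TJ.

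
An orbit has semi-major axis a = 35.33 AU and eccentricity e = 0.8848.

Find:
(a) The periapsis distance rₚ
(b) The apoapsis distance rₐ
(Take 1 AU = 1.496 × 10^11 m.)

Convert to SI: a = 35.33 AU = 5.28537e+12 m.
(a) rₚ = a(1 − e) = 5.28537e+12 · (1 − 0.8848) = 5.28537e+12 · 0.1152 ≈ 6.089e+11 m = 4.07 AU.
(b) rₐ = a(1 + e) = 5.28537e+12 · (1 + 0.8848) = 5.28537e+12 · 1.8848 ≈ 9.962e+12 m = 66.59 AU.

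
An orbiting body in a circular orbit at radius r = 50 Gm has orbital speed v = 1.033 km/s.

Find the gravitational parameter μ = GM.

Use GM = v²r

Convert to SI: r = 50 Gm = 5e+10 m; v = 1.033 km/s = 1033 m/s.
For a circular orbit v² = GM/r, so GM = v² · r.
GM = (1033)² · 5e+10 m³/s² ≈ 5.335e+16 m³/s² = 5.335 × 10^16 m³/s².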